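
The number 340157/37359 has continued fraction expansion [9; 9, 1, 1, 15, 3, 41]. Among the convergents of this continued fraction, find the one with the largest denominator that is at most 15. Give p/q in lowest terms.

91/10

a_0 = 9: 9/1  (≤ bound)
a_1 = 9: 82/9  (≤ bound)
a_2 = 1: 91/10  (≤ bound)
a_3 = 1: 173/19  (> 15, stop)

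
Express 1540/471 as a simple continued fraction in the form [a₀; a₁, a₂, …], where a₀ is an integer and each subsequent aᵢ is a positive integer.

1540 = 3·471 + 127, so a_0 = 3
471 = 3·127 + 90, so a_1 = 3
127 = 1·90 + 37, so a_2 = 1
90 = 2·37 + 16, so a_3 = 2
37 = 2·16 + 5, so a_4 = 2
16 = 3·5 + 1, so a_5 = 3
5 = 5·1 + 0, so a_6 = 5

[3; 3, 1, 2, 2, 3, 5]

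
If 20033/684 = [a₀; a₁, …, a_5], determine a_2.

20033 ÷ 684 → quotient 29, remainder 197
684 ÷ 197 → quotient 3, remainder 93
197 ÷ 93 → quotient 2, remainder 11

2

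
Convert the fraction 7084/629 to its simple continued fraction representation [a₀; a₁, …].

Run the Euclidean algorithm, recording each quotient:
7084 ÷ 629 → quotient 11, remainder 165
629 ÷ 165 → quotient 3, remainder 134
165 ÷ 134 → quotient 1, remainder 31
134 ÷ 31 → quotient 4, remainder 10
31 ÷ 10 → quotient 3, remainder 1
10 ÷ 1 → quotient 10, remainder 0

[11; 3, 1, 4, 3, 10]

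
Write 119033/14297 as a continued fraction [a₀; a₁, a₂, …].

119033 = 8·14297 + 4657, so a_0 = 8
14297 = 3·4657 + 326, so a_1 = 3
4657 = 14·326 + 93, so a_2 = 14
326 = 3·93 + 47, so a_3 = 3
93 = 1·47 + 46, so a_4 = 1
47 = 1·46 + 1, so a_5 = 1
46 = 46·1 + 0, so a_6 = 46

[8; 3, 14, 3, 1, 1, 46]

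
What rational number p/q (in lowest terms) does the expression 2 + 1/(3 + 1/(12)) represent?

86/37

Build up convergents one term at a time:
a_0 = 2: 2/1
a_1 = 3: 7/3
a_2 = 12: 86/37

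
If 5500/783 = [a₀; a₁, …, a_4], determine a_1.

41

5500 ÷ 783 → quotient 7, remainder 19
783 ÷ 19 → quotient 41, remainder 4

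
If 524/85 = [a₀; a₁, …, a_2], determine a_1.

524 = 6·85 + 14, so a_0 = 6
85 = 6·14 + 1, so a_1 = 6

6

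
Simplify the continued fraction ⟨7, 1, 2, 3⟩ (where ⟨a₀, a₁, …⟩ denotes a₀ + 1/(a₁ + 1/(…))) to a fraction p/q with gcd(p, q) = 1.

Compute successive convergents:
a_0 = 7: 7/1
a_1 = 1: 8/1
a_2 = 2: 23/3
a_3 = 3: 77/10

77/10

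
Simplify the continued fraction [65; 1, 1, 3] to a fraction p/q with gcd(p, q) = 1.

459/7

Start with 3.
1 + 1/(3/1) = 1 + 1/3 = 4/3
1 + 1/(4/3) = 1 + 3/4 = 7/4
65 + 1/(7/4) = 65 + 4/7 = 459/7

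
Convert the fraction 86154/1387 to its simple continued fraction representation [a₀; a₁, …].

[62; 8, 1, 2, 53]

86154 ÷ 1387 → quotient 62, remainder 160
1387 ÷ 160 → quotient 8, remainder 107
160 ÷ 107 → quotient 1, remainder 53
107 ÷ 53 → quotient 2, remainder 1
53 ÷ 1 → quotient 53, remainder 0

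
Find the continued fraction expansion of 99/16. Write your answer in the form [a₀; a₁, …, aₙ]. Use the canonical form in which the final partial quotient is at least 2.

[6; 5, 3]

99 = 6·16 + 3, so a_0 = 6
16 = 5·3 + 1, so a_1 = 5
3 = 3·1 + 0, so a_2 = 3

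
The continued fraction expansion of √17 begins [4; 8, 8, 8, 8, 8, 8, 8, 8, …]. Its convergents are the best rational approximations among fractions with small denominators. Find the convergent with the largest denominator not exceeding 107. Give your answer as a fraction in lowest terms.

a_0 = 4: 4/1  (≤ bound)
a_1 = 8: 33/8  (≤ bound)
a_2 = 8: 268/65  (≤ bound)
a_3 = 8: 2177/528  (> 107, stop)

268/65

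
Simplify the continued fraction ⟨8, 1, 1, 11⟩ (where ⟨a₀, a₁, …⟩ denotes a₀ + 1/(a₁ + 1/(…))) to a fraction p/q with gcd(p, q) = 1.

196/23

Collapse the nested fraction from the inside out:
Start with 11.
1 + 1/(11/1) = 1 + 1/11 = 12/11
1 + 1/(12/11) = 1 + 11/12 = 23/12
8 + 1/(23/12) = 8 + 12/23 = 196/23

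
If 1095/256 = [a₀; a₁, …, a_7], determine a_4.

1

1095 ÷ 256 → quotient 4, remainder 71
256 ÷ 71 → quotient 3, remainder 43
71 ÷ 43 → quotient 1, remainder 28
43 ÷ 28 → quotient 1, remainder 15
28 ÷ 15 → quotient 1, remainder 13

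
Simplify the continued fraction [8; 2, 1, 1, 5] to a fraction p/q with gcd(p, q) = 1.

235/28

Start with 5.
1 + 1/(5/1) = 1 + 1/5 = 6/5
1 + 1/(6/5) = 1 + 5/6 = 11/6
2 + 1/(11/6) = 2 + 6/11 = 28/11
8 + 1/(28/11) = 8 + 11/28 = 235/28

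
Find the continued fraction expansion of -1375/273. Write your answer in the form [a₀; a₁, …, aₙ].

[-6; 1, 26, 3, 3]

-1375 ÷ 273 → quotient -6, remainder 263
273 ÷ 263 → quotient 1, remainder 10
263 ÷ 10 → quotient 26, remainder 3
10 ÷ 3 → quotient 3, remainder 1
3 ÷ 1 → quotient 3, remainder 0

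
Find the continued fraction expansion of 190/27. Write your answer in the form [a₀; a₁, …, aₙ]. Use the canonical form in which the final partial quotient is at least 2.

[7; 27]

190 = 7·27 + 1, so a_0 = 7
27 = 27·1 + 0, so a_1 = 27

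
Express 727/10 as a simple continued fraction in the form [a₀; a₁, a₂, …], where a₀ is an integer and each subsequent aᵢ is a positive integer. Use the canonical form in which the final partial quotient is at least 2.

[72; 1, 2, 3]

727 = 72·10 + 7, so a_0 = 72
10 = 1·7 + 3, so a_1 = 1
7 = 2·3 + 1, so a_2 = 2
3 = 3·1 + 0, so a_3 = 3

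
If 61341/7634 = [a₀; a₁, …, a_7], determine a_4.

1

Repeatedly divide and take the remainder:
61341 ÷ 7634 → quotient 8, remainder 269
7634 ÷ 269 → quotient 28, remainder 102
269 ÷ 102 → quotient 2, remainder 65
102 ÷ 65 → quotient 1, remainder 37
65 ÷ 37 → quotient 1, remainder 28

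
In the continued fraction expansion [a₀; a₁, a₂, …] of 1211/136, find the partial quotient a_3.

Run the Euclidean algorithm, recording each quotient:
1211 = 8·136 + 123, so a_0 = 8
136 = 1·123 + 13, so a_1 = 1
123 = 9·13 + 6, so a_2 = 9
13 = 2·6 + 1, so a_3 = 2

2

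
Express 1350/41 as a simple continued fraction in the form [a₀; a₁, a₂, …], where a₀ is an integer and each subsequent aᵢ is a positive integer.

1350 = 32·41 + 38, so a_0 = 32
41 = 1·38 + 3, so a_1 = 1
38 = 12·3 + 2, so a_2 = 12
3 = 1·2 + 1, so a_3 = 1
2 = 2·1 + 0, so a_4 = 2

[32; 1, 12, 1, 2]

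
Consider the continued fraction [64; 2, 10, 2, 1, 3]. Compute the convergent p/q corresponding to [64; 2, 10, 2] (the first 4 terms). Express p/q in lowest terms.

2837/44

Compute successive convergents:
a_0 = 64: 64/1
a_1 = 2: 129/2
a_2 = 10: 1354/21
a_3 = 2: 2837/44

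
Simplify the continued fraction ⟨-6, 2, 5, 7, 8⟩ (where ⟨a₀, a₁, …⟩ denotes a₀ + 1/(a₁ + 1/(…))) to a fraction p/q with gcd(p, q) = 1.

Start with 8.
7 + 1/(8/1) = 7 + 1/8 = 57/8
5 + 1/(57/8) = 5 + 8/57 = 293/57
2 + 1/(293/57) = 2 + 57/293 = 643/293
-6 + 1/(643/293) = -6 + 293/643 = -3565/643

-3565/643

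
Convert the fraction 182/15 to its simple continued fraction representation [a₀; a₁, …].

[12; 7, 2]

Run the Euclidean algorithm, recording each quotient:
182 ÷ 15 → quotient 12, remainder 2
15 ÷ 2 → quotient 7, remainder 1
2 ÷ 1 → quotient 2, remainder 0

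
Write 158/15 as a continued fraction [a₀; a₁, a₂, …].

[10; 1, 1, 7]

⌊158/15⌋ = 10, remainder 8
⌊15/8⌋ = 1, remainder 7
⌊8/7⌋ = 1, remainder 1
⌊7/1⌋ = 7, remainder 0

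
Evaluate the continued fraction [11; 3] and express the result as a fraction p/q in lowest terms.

34/3

Build up convergents one term at a time:
a_0 = 11: 11/1
a_1 = 3: 34/3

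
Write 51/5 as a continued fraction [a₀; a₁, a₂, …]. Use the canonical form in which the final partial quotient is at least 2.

[10; 5]

Repeatedly divide and take the remainder:
51 ÷ 5 → quotient 10, remainder 1
5 ÷ 1 → quotient 5, remainder 0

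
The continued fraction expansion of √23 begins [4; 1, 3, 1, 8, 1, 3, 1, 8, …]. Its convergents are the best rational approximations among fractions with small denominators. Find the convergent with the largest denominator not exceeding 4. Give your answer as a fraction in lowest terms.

a_0 = 4: 4/1  (≤ bound)
a_1 = 1: 5/1  (≤ bound)
a_2 = 3: 19/4  (≤ bound)
a_3 = 1: 24/5  (> 4, stop)

19/4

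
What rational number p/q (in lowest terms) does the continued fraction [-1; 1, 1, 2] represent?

-2/5

a_0 = -1: -1/1
a_1 = 1: 0/1
a_2 = 1: -1/2
a_3 = 2: -2/5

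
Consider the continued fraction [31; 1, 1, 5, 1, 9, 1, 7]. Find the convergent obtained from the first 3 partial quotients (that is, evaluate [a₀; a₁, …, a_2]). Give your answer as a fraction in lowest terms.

63/2

Start with 1.
1 + 1/(1/1) = 1 + 1/1 = 2/1
31 + 1/(2/1) = 31 + 1/2 = 63/2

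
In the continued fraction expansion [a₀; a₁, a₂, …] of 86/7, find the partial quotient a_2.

2

Repeatedly divide and take the remainder:
86 = 12·7 + 2, so a_0 = 12
7 = 3·2 + 1, so a_1 = 3
2 = 2·1 + 0, so a_2 = 2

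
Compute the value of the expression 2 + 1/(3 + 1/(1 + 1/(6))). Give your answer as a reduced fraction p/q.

a_0 = 2: 2/1
a_1 = 3: 7/3
a_2 = 1: 9/4
a_3 = 6: 61/27

61/27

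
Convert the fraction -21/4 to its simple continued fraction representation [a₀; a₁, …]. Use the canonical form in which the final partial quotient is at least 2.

Apply division with remainder until the remainder is 0:
⌊-21/4⌋ = -6, remainder 3
⌊4/3⌋ = 1, remainder 1
⌊3/1⌋ = 3, remainder 0

[-6; 1, 3]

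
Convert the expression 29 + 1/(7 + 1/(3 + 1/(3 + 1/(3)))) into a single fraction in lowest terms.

Starting at the tail and folding back:
Start with 3.
3 + 1/(3/1) = 3 + 1/3 = 10/3
3 + 1/(10/3) = 3 + 3/10 = 33/10
7 + 1/(33/10) = 7 + 10/33 = 241/33
29 + 1/(241/33) = 29 + 33/241 = 7022/241

7022/241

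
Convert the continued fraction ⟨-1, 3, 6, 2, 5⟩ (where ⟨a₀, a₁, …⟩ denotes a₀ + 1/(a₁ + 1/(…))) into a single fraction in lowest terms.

a_0 = -1: -1/1
a_1 = 3: -2/3
a_2 = 6: -13/19
a_3 = 2: -28/41
a_4 = 5: -153/224

-153/224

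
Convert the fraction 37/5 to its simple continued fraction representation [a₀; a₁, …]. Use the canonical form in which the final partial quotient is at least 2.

⌊37/5⌋ = 7, remainder 2
⌊5/2⌋ = 2, remainder 1
⌊2/1⌋ = 2, remainder 0

[7; 2, 2]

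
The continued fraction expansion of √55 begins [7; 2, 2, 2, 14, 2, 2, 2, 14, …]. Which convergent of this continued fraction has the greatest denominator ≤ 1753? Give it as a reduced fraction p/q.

6593/889

a_0 = 7: 7/1  (≤ bound)
a_1 = 2: 15/2  (≤ bound)
a_2 = 2: 37/5  (≤ bound)
a_3 = 2: 89/12  (≤ bound)
a_4 = 14: 1283/173  (≤ bound)
a_5 = 2: 2655/358  (≤ bound)
a_6 = 2: 6593/889  (≤ bound)
a_7 = 2: 15841/2136  (> 1753, stop)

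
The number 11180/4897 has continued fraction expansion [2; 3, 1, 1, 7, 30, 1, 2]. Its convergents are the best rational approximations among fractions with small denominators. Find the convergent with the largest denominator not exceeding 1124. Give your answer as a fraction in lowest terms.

a_0 = 2: 2/1  (≤ bound)
a_1 = 3: 7/3  (≤ bound)
a_2 = 1: 9/4  (≤ bound)
a_3 = 1: 16/7  (≤ bound)
a_4 = 7: 121/53  (≤ bound)
a_5 = 30: 3646/1597  (> 1124, stop)

121/53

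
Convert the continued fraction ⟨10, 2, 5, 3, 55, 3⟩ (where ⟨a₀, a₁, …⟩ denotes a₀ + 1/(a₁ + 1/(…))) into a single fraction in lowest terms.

Compute successive convergents:
a_0 = 10: 10/1
a_1 = 2: 21/2
a_2 = 5: 115/11
a_3 = 3: 366/35
a_4 = 55: 20245/1936
a_5 = 3: 61101/5843

61101/5843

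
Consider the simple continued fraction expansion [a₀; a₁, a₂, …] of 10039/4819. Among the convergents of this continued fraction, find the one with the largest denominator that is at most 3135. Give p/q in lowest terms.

4306/2067

List convergents until the denominator exceeds the bound:
a_0 = 2: 2/1  (≤ bound)
a_1 = 12: 25/12  (≤ bound)
a_2 = 57: 1427/685  (≤ bound)
a_3 = 3: 4306/2067  (≤ bound)
a_4 = 2: 10039/4819  (> 3135, stop)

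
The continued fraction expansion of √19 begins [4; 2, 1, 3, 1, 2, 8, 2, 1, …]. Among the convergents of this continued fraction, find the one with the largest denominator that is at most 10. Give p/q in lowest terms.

a_0 = 4: 4/1  (≤ bound)
a_1 = 2: 9/2  (≤ bound)
a_2 = 1: 13/3  (≤ bound)
a_3 = 3: 48/11  (> 10, stop)

13/3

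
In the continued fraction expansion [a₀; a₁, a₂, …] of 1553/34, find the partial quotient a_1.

1553 = 45·34 + 23, so a_0 = 45
34 = 1·23 + 11, so a_1 = 1

1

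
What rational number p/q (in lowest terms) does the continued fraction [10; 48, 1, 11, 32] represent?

Use the convergent recurrence hₖ = aₖ·hₖ₋₁ + hₖ₋₂ (and likewise for the denominators kₖ):
a_0 = 10: 10/1
a_1 = 48: 481/48
a_2 = 1: 491/49
a_3 = 11: 5882/587
a_4 = 32: 188715/18833

188715/18833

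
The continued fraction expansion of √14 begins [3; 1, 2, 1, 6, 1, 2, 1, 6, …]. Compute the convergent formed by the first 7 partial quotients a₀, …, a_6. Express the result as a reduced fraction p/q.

333/89

Start with 2.
1 + 1/(2/1) = 1 + 1/2 = 3/2
6 + 1/(3/2) = 6 + 2/3 = 20/3
1 + 1/(20/3) = 1 + 3/20 = 23/20
2 + 1/(23/20) = 2 + 20/23 = 66/23
1 + 1/(66/23) = 1 + 23/66 = 89/66
3 + 1/(89/66) = 3 + 66/89 = 333/89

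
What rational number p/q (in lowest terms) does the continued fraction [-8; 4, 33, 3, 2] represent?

-7279/939

Start with 2.
3 + 1/(2/1) = 3 + 1/2 = 7/2
33 + 1/(7/2) = 33 + 2/7 = 233/7
4 + 1/(233/7) = 4 + 7/233 = 939/233
-8 + 1/(939/233) = -8 + 233/939 = -7279/939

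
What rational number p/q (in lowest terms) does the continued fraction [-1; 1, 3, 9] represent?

Starting at the tail and folding back:
Start with 9.
3 + 1/(9/1) = 3 + 1/9 = 28/9
1 + 1/(28/9) = 1 + 9/28 = 37/28
-1 + 1/(37/28) = -1 + 28/37 = -9/37

-9/37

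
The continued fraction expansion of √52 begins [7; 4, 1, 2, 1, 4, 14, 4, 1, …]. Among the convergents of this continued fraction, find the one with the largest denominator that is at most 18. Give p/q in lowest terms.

a_0 = 7: 7/1  (≤ bound)
a_1 = 4: 29/4  (≤ bound)
a_2 = 1: 36/5  (≤ bound)
a_3 = 2: 101/14  (≤ bound)
a_4 = 1: 137/19  (> 18, stop)

101/14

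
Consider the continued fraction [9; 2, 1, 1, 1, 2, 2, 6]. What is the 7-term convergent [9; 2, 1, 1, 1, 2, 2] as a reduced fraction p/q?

a_0 = 9: 9/1
a_1 = 2: 19/2
a_2 = 1: 28/3
a_3 = 1: 47/5
a_4 = 1: 75/8
a_5 = 2: 197/21
a_6 = 2: 469/50

469/50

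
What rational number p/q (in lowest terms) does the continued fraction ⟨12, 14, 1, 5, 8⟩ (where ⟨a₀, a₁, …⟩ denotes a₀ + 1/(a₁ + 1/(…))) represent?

8773/727

Start with 8.
5 + 1/(8/1) = 5 + 1/8 = 41/8
1 + 1/(41/8) = 1 + 8/41 = 49/41
14 + 1/(49/41) = 14 + 41/49 = 727/49
12 + 1/(727/49) = 12 + 49/727 = 8773/727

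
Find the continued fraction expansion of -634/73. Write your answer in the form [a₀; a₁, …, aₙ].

[-9; 3, 5, 1, 3]

⌊-634/73⌋ = -9, remainder 23
⌊73/23⌋ = 3, remainder 4
⌊23/4⌋ = 5, remainder 3
⌊4/3⌋ = 1, remainder 1
⌊3/1⌋ = 3, remainder 0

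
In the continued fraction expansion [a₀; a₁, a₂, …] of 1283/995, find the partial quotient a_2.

1283 = 1·995 + 288, so a_0 = 1
995 = 3·288 + 131, so a_1 = 3
288 = 2·131 + 26, so a_2 = 2

2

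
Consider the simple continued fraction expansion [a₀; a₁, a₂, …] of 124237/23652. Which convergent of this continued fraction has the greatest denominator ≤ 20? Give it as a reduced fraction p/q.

21/4

a_0 = 5: 5/1  (≤ bound)
a_1 = 3: 16/3  (≤ bound)
a_2 = 1: 21/4  (≤ bound)
a_3 = 22: 478/91  (> 20, stop)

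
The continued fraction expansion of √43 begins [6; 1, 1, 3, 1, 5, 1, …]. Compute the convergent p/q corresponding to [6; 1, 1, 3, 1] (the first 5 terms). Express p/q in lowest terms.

a_0 = 6: 6/1
a_1 = 1: 7/1
a_2 = 1: 13/2
a_3 = 3: 46/7
a_4 = 1: 59/9

59/9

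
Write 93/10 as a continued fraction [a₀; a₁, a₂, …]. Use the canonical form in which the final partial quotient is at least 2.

[9; 3, 3]

93 = 9·10 + 3, so a_0 = 9
10 = 3·3 + 1, so a_1 = 3
3 = 3·1 + 0, so a_2 = 3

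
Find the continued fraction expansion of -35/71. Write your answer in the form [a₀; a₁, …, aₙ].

-35 ÷ 71 → quotient -1, remainder 36
71 ÷ 36 → quotient 1, remainder 35
36 ÷ 35 → quotient 1, remainder 1
35 ÷ 1 → quotient 35, remainder 0

[-1; 1, 1, 35]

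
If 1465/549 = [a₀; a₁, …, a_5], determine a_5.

⌊1465/549⌋ = 2, remainder 367
⌊549/367⌋ = 1, remainder 182
⌊367/182⌋ = 2, remainder 3
⌊182/3⌋ = 60, remainder 2
⌊3/2⌋ = 1, remainder 1
⌊2/1⌋ = 2, remainder 0

2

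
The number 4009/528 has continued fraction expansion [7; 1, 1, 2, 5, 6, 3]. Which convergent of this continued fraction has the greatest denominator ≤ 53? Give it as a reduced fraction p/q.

205/27

a_0 = 7: 7/1  (≤ bound)
a_1 = 1: 8/1  (≤ bound)
a_2 = 1: 15/2  (≤ bound)
a_3 = 2: 38/5  (≤ bound)
a_4 = 5: 205/27  (≤ bound)
a_5 = 6: 1268/167  (> 53, stop)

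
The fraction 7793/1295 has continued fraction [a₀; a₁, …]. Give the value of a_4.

2

7793 ÷ 1295 → quotient 6, remainder 23
1295 ÷ 23 → quotient 56, remainder 7
23 ÷ 7 → quotient 3, remainder 2
7 ÷ 2 → quotient 3, remainder 1
2 ÷ 1 → quotient 2, remainder 0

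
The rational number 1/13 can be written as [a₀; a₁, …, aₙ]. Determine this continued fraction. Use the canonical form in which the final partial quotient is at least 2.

Repeatedly divide and take the remainder:
⌊1/13⌋ = 0, remainder 1
⌊13/1⌋ = 13, remainder 0

[0; 13]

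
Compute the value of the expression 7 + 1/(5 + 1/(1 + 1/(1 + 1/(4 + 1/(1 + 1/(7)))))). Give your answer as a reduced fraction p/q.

a_0 = 7: 7/1
a_1 = 5: 36/5
a_2 = 1: 43/6
a_3 = 1: 79/11
a_4 = 4: 359/50
a_5 = 1: 438/61
a_6 = 7: 3425/477

3425/477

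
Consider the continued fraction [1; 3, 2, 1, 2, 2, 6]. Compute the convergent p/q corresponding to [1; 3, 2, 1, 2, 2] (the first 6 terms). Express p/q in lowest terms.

Use the convergent recurrence hₖ = aₖ·hₖ₋₁ + hₖ₋₂ (and likewise for the denominators kₖ):
a_0 = 1: 1/1
a_1 = 3: 4/3
a_2 = 2: 9/7
a_3 = 1: 13/10
a_4 = 2: 35/27
a_5 = 2: 83/64

83/64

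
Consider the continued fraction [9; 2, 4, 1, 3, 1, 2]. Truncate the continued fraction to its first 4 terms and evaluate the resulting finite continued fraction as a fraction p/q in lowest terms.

104/11

Use the convergent recurrence hₖ = aₖ·hₖ₋₁ + hₖ₋₂ (and likewise for the denominators kₖ):
a_0 = 9: 9/1
a_1 = 2: 19/2
a_2 = 4: 85/9
a_3 = 1: 104/11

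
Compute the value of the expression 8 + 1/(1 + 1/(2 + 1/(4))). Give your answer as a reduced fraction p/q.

113/13

Start with 4.
2 + 1/(4/1) = 2 + 1/4 = 9/4
1 + 1/(9/4) = 1 + 4/9 = 13/9
8 + 1/(13/9) = 8 + 9/13 = 113/13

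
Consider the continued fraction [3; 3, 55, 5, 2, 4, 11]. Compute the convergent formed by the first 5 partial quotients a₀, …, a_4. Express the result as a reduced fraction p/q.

Work from the innermost term outward:
Start with 2.
5 + 1/(2/1) = 5 + 1/2 = 11/2
55 + 1/(11/2) = 55 + 2/11 = 607/11
3 + 1/(607/11) = 3 + 11/607 = 1832/607
3 + 1/(1832/607) = 3 + 607/1832 = 6103/1832

6103/1832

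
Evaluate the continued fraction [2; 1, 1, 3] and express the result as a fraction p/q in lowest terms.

18/7

Work from the innermost term outward:
Start with 3.
1 + 1/(3/1) = 1 + 1/3 = 4/3
1 + 1/(4/3) = 1 + 3/4 = 7/4
2 + 1/(7/4) = 2 + 4/7 = 18/7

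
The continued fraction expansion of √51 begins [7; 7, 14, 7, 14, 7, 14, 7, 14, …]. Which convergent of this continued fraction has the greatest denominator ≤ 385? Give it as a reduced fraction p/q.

707/99

List convergents until the denominator exceeds the bound:
a_0 = 7: 7/1  (≤ bound)
a_1 = 7: 50/7  (≤ bound)
a_2 = 14: 707/99  (≤ bound)
a_3 = 7: 4999/700  (> 385, stop)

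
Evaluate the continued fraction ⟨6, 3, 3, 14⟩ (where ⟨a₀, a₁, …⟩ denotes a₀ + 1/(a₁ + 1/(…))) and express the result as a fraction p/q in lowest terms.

Use the convergent recurrence hₖ = aₖ·hₖ₋₁ + hₖ₋₂ (and likewise for the denominators kₖ):
a_0 = 6: 6/1
a_1 = 3: 19/3
a_2 = 3: 63/10
a_3 = 14: 901/143

901/143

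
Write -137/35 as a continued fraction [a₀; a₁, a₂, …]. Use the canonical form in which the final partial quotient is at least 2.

-137 = -4·35 + 3, so a_0 = -4
35 = 11·3 + 2, so a_1 = 11
3 = 1·2 + 1, so a_2 = 1
2 = 2·1 + 0, so a_3 = 2

[-4; 11, 1, 2]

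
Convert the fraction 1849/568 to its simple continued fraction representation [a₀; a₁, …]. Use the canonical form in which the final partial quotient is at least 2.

[3; 3, 1, 11, 12]

1849 ÷ 568 → quotient 3, remainder 145
568 ÷ 145 → quotient 3, remainder 133
145 ÷ 133 → quotient 1, remainder 12
133 ÷ 12 → quotient 11, remainder 1
12 ÷ 1 → quotient 12, remainder 0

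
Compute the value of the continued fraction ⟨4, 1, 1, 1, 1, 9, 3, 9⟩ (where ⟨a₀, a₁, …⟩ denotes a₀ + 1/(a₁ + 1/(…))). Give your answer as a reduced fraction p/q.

6395/1389

Starting at the tail and folding back:
Start with 9.
3 + 1/(9/1) = 3 + 1/9 = 28/9
9 + 1/(28/9) = 9 + 9/28 = 261/28
1 + 1/(261/28) = 1 + 28/261 = 289/261
1 + 1/(289/261) = 1 + 261/289 = 550/289
1 + 1/(550/289) = 1 + 289/550 = 839/550
1 + 1/(839/550) = 1 + 550/839 = 1389/839
4 + 1/(1389/839) = 4 + 839/1389 = 6395/1389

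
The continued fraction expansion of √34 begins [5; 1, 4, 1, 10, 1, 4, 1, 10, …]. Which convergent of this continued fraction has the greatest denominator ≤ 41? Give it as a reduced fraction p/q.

a_0 = 5: 5/1  (≤ bound)
a_1 = 1: 6/1  (≤ bound)
a_2 = 4: 29/5  (≤ bound)
a_3 = 1: 35/6  (≤ bound)
a_4 = 10: 379/65  (> 41, stop)

35/6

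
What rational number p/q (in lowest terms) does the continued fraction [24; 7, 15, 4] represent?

10405/431

Use the convergent recurrence hₖ = aₖ·hₖ₋₁ + hₖ₋₂ (and likewise for the denominators kₖ):
a_0 = 24: 24/1
a_1 = 7: 169/7
a_2 = 15: 2559/106
a_3 = 4: 10405/431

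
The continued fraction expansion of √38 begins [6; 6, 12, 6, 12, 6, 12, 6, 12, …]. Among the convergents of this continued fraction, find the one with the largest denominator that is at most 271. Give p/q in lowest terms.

450/73

a_0 = 6: 6/1  (≤ bound)
a_1 = 6: 37/6  (≤ bound)
a_2 = 12: 450/73  (≤ bound)
a_3 = 6: 2737/444  (> 271, stop)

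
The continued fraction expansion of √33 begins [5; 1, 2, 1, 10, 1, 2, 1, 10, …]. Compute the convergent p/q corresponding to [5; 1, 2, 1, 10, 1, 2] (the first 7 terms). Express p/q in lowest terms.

Start with 2.
1 + 1/(2/1) = 1 + 1/2 = 3/2
10 + 1/(3/2) = 10 + 2/3 = 32/3
1 + 1/(32/3) = 1 + 3/32 = 35/32
2 + 1/(35/32) = 2 + 32/35 = 102/35
1 + 1/(102/35) = 1 + 35/102 = 137/102
5 + 1/(137/102) = 5 + 102/137 = 787/137

787/137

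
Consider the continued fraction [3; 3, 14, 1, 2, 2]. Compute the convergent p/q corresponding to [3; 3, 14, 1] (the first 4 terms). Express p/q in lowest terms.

153/46

Build up convergents one term at a time:
a_0 = 3: 3/1
a_1 = 3: 10/3
a_2 = 14: 143/43
a_3 = 1: 153/46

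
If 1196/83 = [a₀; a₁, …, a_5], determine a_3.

Run the Euclidean algorithm, recording each quotient:
1196 = 14·83 + 34, so a_0 = 14
83 = 2·34 + 15, so a_1 = 2
34 = 2·15 + 4, so a_2 = 2
15 = 3·4 + 3, so a_3 = 3

3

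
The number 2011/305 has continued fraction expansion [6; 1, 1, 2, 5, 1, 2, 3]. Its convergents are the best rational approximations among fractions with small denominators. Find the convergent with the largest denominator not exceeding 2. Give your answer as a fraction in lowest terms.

a_0 = 6: 6/1  (≤ bound)
a_1 = 1: 7/1  (≤ bound)
a_2 = 1: 13/2  (≤ bound)
a_3 = 2: 33/5  (> 2, stop)

13/2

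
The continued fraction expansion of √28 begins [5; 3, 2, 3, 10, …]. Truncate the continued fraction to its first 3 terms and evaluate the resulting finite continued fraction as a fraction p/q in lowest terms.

a_0 = 5: 5/1
a_1 = 3: 16/3
a_2 = 2: 37/7

37/7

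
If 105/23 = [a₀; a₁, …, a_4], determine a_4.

3

105 = 4·23 + 13, so a_0 = 4
23 = 1·13 + 10, so a_1 = 1
13 = 1·10 + 3, so a_2 = 1
10 = 3·3 + 1, so a_3 = 3
3 = 3·1 + 0, so a_4 = 3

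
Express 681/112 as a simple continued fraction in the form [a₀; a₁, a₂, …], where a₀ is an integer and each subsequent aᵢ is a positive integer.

[6; 12, 2, 4]

Repeatedly divide and take the remainder:
⌊681/112⌋ = 6, remainder 9
⌊112/9⌋ = 12, remainder 4
⌊9/4⌋ = 2, remainder 1
⌊4/1⌋ = 4, remainder 0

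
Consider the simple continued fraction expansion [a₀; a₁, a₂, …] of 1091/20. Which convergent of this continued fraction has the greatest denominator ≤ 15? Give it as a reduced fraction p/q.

a_0 = 54: 54/1  (≤ bound)
a_1 = 1: 55/1  (≤ bound)
a_2 = 1: 109/2  (≤ bound)
a_3 = 4: 491/9  (≤ bound)
a_4 = 2: 1091/20  (> 15, stop)

491/9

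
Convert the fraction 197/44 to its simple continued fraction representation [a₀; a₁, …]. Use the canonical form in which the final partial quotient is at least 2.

197 ÷ 44 → quotient 4, remainder 21
44 ÷ 21 → quotient 2, remainder 2
21 ÷ 2 → quotient 10, remainder 1
2 ÷ 1 → quotient 2, remainder 0

[4; 2, 10, 2]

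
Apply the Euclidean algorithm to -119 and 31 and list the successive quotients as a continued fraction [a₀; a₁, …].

[-4; 6, 5]

⌊-119/31⌋ = -4, remainder 5
⌊31/5⌋ = 6, remainder 1
⌊5/1⌋ = 5, remainder 0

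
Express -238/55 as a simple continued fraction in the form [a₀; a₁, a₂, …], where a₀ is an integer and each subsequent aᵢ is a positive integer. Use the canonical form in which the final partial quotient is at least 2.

[-5; 1, 2, 18]

Run the Euclidean algorithm, recording each quotient:
-238 = -5·55 + 37, so a_0 = -5
55 = 1·37 + 18, so a_1 = 1
37 = 2·18 + 1, so a_2 = 2
18 = 18·1 + 0, so a_3 = 18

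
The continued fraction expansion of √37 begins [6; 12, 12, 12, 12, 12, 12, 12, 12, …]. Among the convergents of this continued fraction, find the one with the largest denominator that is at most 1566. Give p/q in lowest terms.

882/145

a_0 = 6: 6/1  (≤ bound)
a_1 = 12: 73/12  (≤ bound)
a_2 = 12: 882/145  (≤ bound)
a_3 = 12: 10657/1752  (> 1566, stop)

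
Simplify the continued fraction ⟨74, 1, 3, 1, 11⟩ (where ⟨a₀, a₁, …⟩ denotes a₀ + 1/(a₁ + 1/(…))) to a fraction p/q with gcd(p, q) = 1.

Starting at the tail and folding back:
Start with 11.
1 + 1/(11/1) = 1 + 1/11 = 12/11
3 + 1/(12/11) = 3 + 11/12 = 47/12
1 + 1/(47/12) = 1 + 12/47 = 59/47
74 + 1/(59/47) = 74 + 47/59 = 4413/59

4413/59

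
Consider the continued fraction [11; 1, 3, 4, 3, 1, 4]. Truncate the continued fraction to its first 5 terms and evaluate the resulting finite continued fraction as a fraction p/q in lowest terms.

Start with 3.
4 + 1/(3/1) = 4 + 1/3 = 13/3
3 + 1/(13/3) = 3 + 3/13 = 42/13
1 + 1/(42/13) = 1 + 13/42 = 55/42
11 + 1/(55/42) = 11 + 42/55 = 647/55

647/55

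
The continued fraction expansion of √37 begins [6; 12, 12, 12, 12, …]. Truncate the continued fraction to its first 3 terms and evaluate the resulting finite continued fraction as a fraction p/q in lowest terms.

Starting at the tail and folding back:
Start with 12.
12 + 1/(12/1) = 12 + 1/12 = 145/12
6 + 1/(145/12) = 6 + 12/145 = 882/145

882/145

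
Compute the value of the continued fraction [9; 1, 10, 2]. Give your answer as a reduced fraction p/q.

Build up convergents one term at a time:
a_0 = 9: 9/1
a_1 = 1: 10/1
a_2 = 10: 109/11
a_3 = 2: 228/23

228/23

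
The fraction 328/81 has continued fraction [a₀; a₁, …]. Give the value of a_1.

20

Apply division with remainder until the remainder is 0:
328 = 4·81 + 4, so a_0 = 4
81 = 20·4 + 1, so a_1 = 20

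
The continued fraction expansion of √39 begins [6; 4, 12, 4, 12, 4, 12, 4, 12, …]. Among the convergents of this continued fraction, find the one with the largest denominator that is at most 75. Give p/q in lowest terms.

a_0 = 6: 6/1  (≤ bound)
a_1 = 4: 25/4  (≤ bound)
a_2 = 12: 306/49  (≤ bound)
a_3 = 4: 1249/200  (> 75, stop)

306/49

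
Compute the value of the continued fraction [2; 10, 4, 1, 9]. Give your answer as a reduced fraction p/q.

1049/500

Compute successive convergents:
a_0 = 2: 2/1
a_1 = 10: 21/10
a_2 = 4: 86/41
a_3 = 1: 107/51
a_4 = 9: 1049/500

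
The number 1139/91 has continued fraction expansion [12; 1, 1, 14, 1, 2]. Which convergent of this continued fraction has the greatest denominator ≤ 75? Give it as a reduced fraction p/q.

a_0 = 12: 12/1  (≤ bound)
a_1 = 1: 13/1  (≤ bound)
a_2 = 1: 25/2  (≤ bound)
a_3 = 14: 363/29  (≤ bound)
a_4 = 1: 388/31  (≤ bound)
a_5 = 2: 1139/91  (> 75, stop)

388/31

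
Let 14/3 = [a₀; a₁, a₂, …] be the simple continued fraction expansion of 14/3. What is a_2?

2

Run the Euclidean algorithm, recording each quotient:
⌊14/3⌋ = 4, remainder 2
⌊3/2⌋ = 1, remainder 1
⌊2/1⌋ = 2, remainder 0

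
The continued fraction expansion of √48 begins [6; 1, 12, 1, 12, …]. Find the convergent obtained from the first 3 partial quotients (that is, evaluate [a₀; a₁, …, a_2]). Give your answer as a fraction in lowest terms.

90/13

Collapse the nested fraction from the inside out:
Start with 12.
1 + 1/(12/1) = 1 + 1/12 = 13/12
6 + 1/(13/12) = 6 + 12/13 = 90/13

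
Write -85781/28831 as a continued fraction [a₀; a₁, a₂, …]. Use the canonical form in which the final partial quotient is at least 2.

-85781 ÷ 28831 → quotient -3, remainder 712
28831 ÷ 712 → quotient 40, remainder 351
712 ÷ 351 → quotient 2, remainder 10
351 ÷ 10 → quotient 35, remainder 1
10 ÷ 1 → quotient 10, remainder 0

[-3; 40, 2, 35, 10]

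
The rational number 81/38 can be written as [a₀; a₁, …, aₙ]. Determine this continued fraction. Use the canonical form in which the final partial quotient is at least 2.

[2; 7, 1, 1, 2]

Run the Euclidean algorithm, recording each quotient:
⌊81/38⌋ = 2, remainder 5
⌊38/5⌋ = 7, remainder 3
⌊5/3⌋ = 1, remainder 2
⌊3/2⌋ = 1, remainder 1
⌊2/1⌋ = 2, remainder 0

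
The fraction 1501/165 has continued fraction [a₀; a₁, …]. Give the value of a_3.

⌊1501/165⌋ = 9, remainder 16
⌊165/16⌋ = 10, remainder 5
⌊16/5⌋ = 3, remainder 1
⌊5/1⌋ = 5, remainder 0

5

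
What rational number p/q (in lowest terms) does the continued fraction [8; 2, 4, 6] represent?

473/56

Compute successive convergents:
a_0 = 8: 8/1
a_1 = 2: 17/2
a_2 = 4: 76/9
a_3 = 6: 473/56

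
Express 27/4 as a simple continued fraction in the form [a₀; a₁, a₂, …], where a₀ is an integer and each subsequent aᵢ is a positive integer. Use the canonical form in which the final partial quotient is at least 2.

27 ÷ 4 → quotient 6, remainder 3
4 ÷ 3 → quotient 1, remainder 1
3 ÷ 1 → quotient 3, remainder 0

[6; 1, 3]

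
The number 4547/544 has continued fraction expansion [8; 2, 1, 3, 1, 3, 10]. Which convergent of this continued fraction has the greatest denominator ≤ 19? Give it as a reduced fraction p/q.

117/14

List convergents until the denominator exceeds the bound:
a_0 = 8: 8/1  (≤ bound)
a_1 = 2: 17/2  (≤ bound)
a_2 = 1: 25/3  (≤ bound)
a_3 = 3: 92/11  (≤ bound)
a_4 = 1: 117/14  (≤ bound)
a_5 = 3: 443/53  (> 19, stop)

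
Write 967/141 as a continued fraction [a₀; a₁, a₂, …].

Run the Euclidean algorithm, recording each quotient:
967 ÷ 141 → quotient 6, remainder 121
141 ÷ 121 → quotient 1, remainder 20
121 ÷ 20 → quotient 6, remainder 1
20 ÷ 1 → quotient 20, remainder 0

[6; 1, 6, 20]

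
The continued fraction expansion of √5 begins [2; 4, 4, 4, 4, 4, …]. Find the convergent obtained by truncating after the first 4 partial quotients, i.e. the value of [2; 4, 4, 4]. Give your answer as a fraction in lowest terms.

Start with 4.
4 + 1/(4/1) = 4 + 1/4 = 17/4
4 + 1/(17/4) = 4 + 4/17 = 72/17
2 + 1/(72/17) = 2 + 17/72 = 161/72

161/72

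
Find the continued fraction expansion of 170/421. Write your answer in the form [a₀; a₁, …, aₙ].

⌊170/421⌋ = 0, remainder 170
⌊421/170⌋ = 2, remainder 81
⌊170/81⌋ = 2, remainder 8
⌊81/8⌋ = 10, remainder 1
⌊8/1⌋ = 8, remainder 0

[0; 2, 2, 10, 8]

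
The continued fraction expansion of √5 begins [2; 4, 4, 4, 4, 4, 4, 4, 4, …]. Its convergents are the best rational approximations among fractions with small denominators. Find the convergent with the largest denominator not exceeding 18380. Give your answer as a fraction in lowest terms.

12238/5473

List convergents until the denominator exceeds the bound:
a_0 = 2: 2/1  (≤ bound)
a_1 = 4: 9/4  (≤ bound)
a_2 = 4: 38/17  (≤ bound)
a_3 = 4: 161/72  (≤ bound)
a_4 = 4: 682/305  (≤ bound)
a_5 = 4: 2889/1292  (≤ bound)
a_6 = 4: 12238/5473  (≤ bound)
a_7 = 4: 51841/23184  (> 18380, stop)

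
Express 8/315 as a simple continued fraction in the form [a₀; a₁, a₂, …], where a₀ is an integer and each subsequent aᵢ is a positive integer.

[0; 39, 2, 1, 2]

8 ÷ 315 → quotient 0, remainder 8
315 ÷ 8 → quotient 39, remainder 3
8 ÷ 3 → quotient 2, remainder 2
3 ÷ 2 → quotient 1, remainder 1
2 ÷ 1 → quotient 2, remainder 0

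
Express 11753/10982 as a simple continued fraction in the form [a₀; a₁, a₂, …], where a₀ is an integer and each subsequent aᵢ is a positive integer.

[1; 14, 4, 9, 1, 8, 2]

11753 = 1·10982 + 771, so a_0 = 1
10982 = 14·771 + 188, so a_1 = 14
771 = 4·188 + 19, so a_2 = 4
188 = 9·19 + 17, so a_3 = 9
19 = 1·17 + 2, so a_4 = 1
17 = 8·2 + 1, so a_5 = 8
2 = 2·1 + 0, so a_6 = 2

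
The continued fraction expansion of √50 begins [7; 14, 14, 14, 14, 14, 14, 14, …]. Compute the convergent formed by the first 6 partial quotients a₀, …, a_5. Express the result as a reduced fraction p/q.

3880899/548842

Start with 14.
14 + 1/(14/1) = 14 + 1/14 = 197/14
14 + 1/(197/14) = 14 + 14/197 = 2772/197
14 + 1/(2772/197) = 14 + 197/2772 = 39005/2772
14 + 1/(39005/2772) = 14 + 2772/39005 = 548842/39005
7 + 1/(548842/39005) = 7 + 39005/548842 = 3880899/548842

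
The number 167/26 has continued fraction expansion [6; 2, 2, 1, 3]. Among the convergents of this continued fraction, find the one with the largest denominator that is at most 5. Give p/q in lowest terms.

a_0 = 6: 6/1  (≤ bound)
a_1 = 2: 13/2  (≤ bound)
a_2 = 2: 32/5  (≤ bound)
a_3 = 1: 45/7  (> 5, stop)

32/5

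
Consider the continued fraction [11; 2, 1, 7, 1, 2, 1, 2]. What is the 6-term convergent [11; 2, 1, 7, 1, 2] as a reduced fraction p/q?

Compute successive convergents:
a_0 = 11: 11/1
a_1 = 2: 23/2
a_2 = 1: 34/3
a_3 = 7: 261/23
a_4 = 1: 295/26
a_5 = 2: 851/75

851/75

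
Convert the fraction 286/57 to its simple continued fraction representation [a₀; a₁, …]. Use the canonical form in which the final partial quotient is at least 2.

286 ÷ 57 → quotient 5, remainder 1
57 ÷ 1 → quotient 57, remainder 0

[5; 57]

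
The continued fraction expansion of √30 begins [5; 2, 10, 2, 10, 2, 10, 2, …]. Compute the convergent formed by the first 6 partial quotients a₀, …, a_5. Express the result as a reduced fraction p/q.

5291/966

a_0 = 5: 5/1
a_1 = 2: 11/2
a_2 = 10: 115/21
a_3 = 2: 241/44
a_4 = 10: 2525/461
a_5 = 2: 5291/966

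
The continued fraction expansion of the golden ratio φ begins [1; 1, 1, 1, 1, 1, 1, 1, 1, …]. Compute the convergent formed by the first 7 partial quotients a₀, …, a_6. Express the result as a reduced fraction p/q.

a_0 = 1: 1/1
a_1 = 1: 2/1
a_2 = 1: 3/2
a_3 = 1: 5/3
a_4 = 1: 8/5
a_5 = 1: 13/8
a_6 = 1: 21/13

21/13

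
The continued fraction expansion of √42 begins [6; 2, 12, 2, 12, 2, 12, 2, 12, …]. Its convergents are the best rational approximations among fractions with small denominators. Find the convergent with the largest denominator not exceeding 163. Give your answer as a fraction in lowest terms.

337/52

List convergents until the denominator exceeds the bound:
a_0 = 6: 6/1  (≤ bound)
a_1 = 2: 13/2  (≤ bound)
a_2 = 12: 162/25  (≤ bound)
a_3 = 2: 337/52  (≤ bound)
a_4 = 12: 4206/649  (> 163, stop)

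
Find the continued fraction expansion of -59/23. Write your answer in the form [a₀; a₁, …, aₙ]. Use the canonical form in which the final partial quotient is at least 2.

[-3; 2, 3, 3]

⌊-59/23⌋ = -3, remainder 10
⌊23/10⌋ = 2, remainder 3
⌊10/3⌋ = 3, remainder 1
⌊3/1⌋ = 3, remainder 0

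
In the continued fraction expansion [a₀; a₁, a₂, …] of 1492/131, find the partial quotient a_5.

7

1492 ÷ 131 → quotient 11, remainder 51
131 ÷ 51 → quotient 2, remainder 29
51 ÷ 29 → quotient 1, remainder 22
29 ÷ 22 → quotient 1, remainder 7
22 ÷ 7 → quotient 3, remainder 1
7 ÷ 1 → quotient 7, remainder 0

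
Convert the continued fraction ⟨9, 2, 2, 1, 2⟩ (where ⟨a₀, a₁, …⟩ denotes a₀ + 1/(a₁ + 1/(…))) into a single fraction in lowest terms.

a_0 = 9: 9/1
a_1 = 2: 19/2
a_2 = 2: 47/5
a_3 = 1: 66/7
a_4 = 2: 179/19

179/19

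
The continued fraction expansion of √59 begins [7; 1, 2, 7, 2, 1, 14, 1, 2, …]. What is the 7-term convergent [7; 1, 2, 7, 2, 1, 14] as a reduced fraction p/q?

Work from the innermost term outward:
Start with 14.
1 + 1/(14/1) = 1 + 1/14 = 15/14
2 + 1/(15/14) = 2 + 14/15 = 44/15
7 + 1/(44/15) = 7 + 15/44 = 323/44
2 + 1/(323/44) = 2 + 44/323 = 690/323
1 + 1/(690/323) = 1 + 323/690 = 1013/690
7 + 1/(1013/690) = 7 + 690/1013 = 7781/1013

7781/1013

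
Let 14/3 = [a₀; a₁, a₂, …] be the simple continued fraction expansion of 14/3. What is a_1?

1

Repeatedly divide and take the remainder:
14 = 4·3 + 2, so a_0 = 4
3 = 1·2 + 1, so a_1 = 1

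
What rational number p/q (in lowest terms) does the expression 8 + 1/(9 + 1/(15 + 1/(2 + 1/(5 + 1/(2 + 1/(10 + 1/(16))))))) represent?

Collapse the nested fraction from the inside out:
Start with 16.
10 + 1/(16/1) = 10 + 1/16 = 161/16
2 + 1/(161/16) = 2 + 16/161 = 338/161
5 + 1/(338/161) = 5 + 161/338 = 1851/338
2 + 1/(1851/338) = 2 + 338/1851 = 4040/1851
15 + 1/(4040/1851) = 15 + 1851/4040 = 62451/4040
9 + 1/(62451/4040) = 9 + 4040/62451 = 566099/62451
8 + 1/(566099/62451) = 8 + 62451/566099 = 4591243/566099

4591243/566099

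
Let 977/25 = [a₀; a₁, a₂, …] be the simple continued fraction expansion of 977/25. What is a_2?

2

977 = 39·25 + 2, so a_0 = 39
25 = 12·2 + 1, so a_1 = 12
2 = 2·1 + 0, so a_2 = 2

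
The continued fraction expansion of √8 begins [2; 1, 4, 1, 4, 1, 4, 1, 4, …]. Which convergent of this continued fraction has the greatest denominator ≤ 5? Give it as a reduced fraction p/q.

14/5

a_0 = 2: 2/1  (≤ bound)
a_1 = 1: 3/1  (≤ bound)
a_2 = 4: 14/5  (≤ bound)
a_3 = 1: 17/6  (> 5, stop)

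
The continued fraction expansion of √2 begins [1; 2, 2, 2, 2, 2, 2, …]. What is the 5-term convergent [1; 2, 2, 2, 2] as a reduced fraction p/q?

41/29

Use the convergent recurrence hₖ = aₖ·hₖ₋₁ + hₖ₋₂ (and likewise for the denominators kₖ):
a_0 = 1: 1/1
a_1 = 2: 3/2
a_2 = 2: 7/5
a_3 = 2: 17/12
a_4 = 2: 41/29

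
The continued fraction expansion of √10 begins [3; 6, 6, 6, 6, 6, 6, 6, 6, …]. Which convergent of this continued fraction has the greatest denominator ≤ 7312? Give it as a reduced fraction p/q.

a_0 = 3: 3/1  (≤ bound)
a_1 = 6: 19/6  (≤ bound)
a_2 = 6: 117/37  (≤ bound)
a_3 = 6: 721/228  (≤ bound)
a_4 = 6: 4443/1405  (≤ bound)
a_5 = 6: 27379/8658  (> 7312, stop)

4443/1405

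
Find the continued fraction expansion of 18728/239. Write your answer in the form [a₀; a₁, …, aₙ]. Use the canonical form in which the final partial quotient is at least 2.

[78; 2, 1, 3, 1, 1, 9]

18728 = 78·239 + 86, so a_0 = 78
239 = 2·86 + 67, so a_1 = 2
86 = 1·67 + 19, so a_2 = 1
67 = 3·19 + 10, so a_3 = 3
19 = 1·10 + 9, so a_4 = 1
10 = 1·9 + 1, so a_5 = 1
9 = 9·1 + 0, so a_6 = 9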